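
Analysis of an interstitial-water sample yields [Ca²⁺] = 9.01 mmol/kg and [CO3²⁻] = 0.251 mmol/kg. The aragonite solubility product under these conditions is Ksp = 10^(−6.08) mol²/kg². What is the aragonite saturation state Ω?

Ω = 2.72

Ksp = 10^(−6.08) = 8.318×10^-7
Ω = [Ca²⁺][CO3²⁻]/Ksp = (9.01×10^-3)(0.251×10^-3) / 8.318×10^-7 = 2.72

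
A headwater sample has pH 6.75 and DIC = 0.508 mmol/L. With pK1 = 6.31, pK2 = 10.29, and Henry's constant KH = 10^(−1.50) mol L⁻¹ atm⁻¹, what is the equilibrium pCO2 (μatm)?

pCO2 = 4280 μatm

α₀ = 1 / (1 + K1/[H⁺] + K1K2/[H⁺]²) = 1 / (1 + 10^+0.44 + 10^-3.10)
   = 1 / (1 + 2.7542 + 0.00079433) = 1/3.7550 = 0.2663
[CO2*] = α₀ × DIC = 0.2663 × 0.508 = 0.1353 mmol/L
pCO2 = [CO2*]/KH = 1.353×10^-4 / 3.162×10^-2 = 4280 μatm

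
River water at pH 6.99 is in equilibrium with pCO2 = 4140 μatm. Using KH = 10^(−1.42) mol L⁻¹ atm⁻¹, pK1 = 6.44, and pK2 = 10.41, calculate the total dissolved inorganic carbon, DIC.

[CO2*] = KH · pCO2 = 10^(−1.42) × 4140×10^-6 = 1.574×10^-4 mol/L
α₀ = 1/(1 + K1/[H⁺] + K1K2/[H⁺]²) = 1/(1 + 10^+0.55 + 10^-2.87) = 0.2198
DIC = [CO2*]/α₀ = 1.574×10^-4 / 0.2198 = 0.716 mmol/L

DIC = 0.716 mmol/L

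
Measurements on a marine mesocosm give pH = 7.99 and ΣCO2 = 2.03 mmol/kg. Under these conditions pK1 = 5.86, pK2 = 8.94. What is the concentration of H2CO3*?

[CO2*] = 13.4 μmol/kg

α₀ = 1 / (1 + K1/[H⁺] + K1K2/[H⁺]²) = 1 / (1 + 10^+2.13 + 10^+1.18)
   = 1 / (1 + 134.90 + 15.136) = 1/151.03 = 0.006621
[CO2*] = α₀ × DIC = 0.006621 × 2.03 = 0.0134 mmol/kg = 13.4 μmol/kg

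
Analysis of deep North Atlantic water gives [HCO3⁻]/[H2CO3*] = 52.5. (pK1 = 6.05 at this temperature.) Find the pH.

From K1 = [H⁺][HCO3⁻]/[H2CO3*]:  pH = pK1 + log₁₀([HCO3⁻]/[H2CO3*])
log₁₀(52.5) = +1.720
pH = 6.05 + (+1.720) = 7.77

pH = 7.77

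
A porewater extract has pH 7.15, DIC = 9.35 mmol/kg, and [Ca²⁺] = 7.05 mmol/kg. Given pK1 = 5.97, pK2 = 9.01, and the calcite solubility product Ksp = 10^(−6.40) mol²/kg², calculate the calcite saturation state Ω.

α₂ = 1 / (1 + [H⁺]/K2 + [H⁺]²/(K1K2)) = 1 / (1 + 10^+1.86 + 10^+0.68)
   = 1 / (1 + 72.444 + 4.7863) = 1/78.230 = 0.01278
[CO3²⁻] = α₂ × DIC = 0.01278 × 9.35 = 0.1195 mmol/kg
Ksp = 10^(−6.40) = 3.981×10^-7
Ω = [Ca²⁺][CO3²⁻]/Ksp = (7.05×10^-3)(1.195×10^-4) / 3.981×10^-7 = 2.12

Ω = 2.12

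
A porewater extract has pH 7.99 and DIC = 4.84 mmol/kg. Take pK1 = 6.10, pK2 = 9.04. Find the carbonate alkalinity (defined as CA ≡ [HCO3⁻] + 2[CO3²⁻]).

CA = [HCO3⁻] + 2[CO3²⁻] = (α₁ + 2α₂)·DIC
At pH 7.99: [H⁺]/K1 = 10^-1.89 = 0.012882, K2/[H⁺] = 10^-1.05 = 0.089125
α₁ = 1/(1 + 0.012882 + 0.089125) = 1/1.1020 = 0.9074; α₂ = α₁·K2/[H⁺] = 0.08088
α₁ + 2α₂ = 1.0692
CA = 1.0692 × 4.84 = 5.17 mmol/kg

CA = 5.17 mmol/kg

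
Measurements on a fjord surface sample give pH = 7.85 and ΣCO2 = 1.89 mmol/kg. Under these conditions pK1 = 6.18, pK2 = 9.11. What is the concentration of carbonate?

α₂ = 1 / (1 + [H⁺]/K2 + [H⁺]²/(K1K2)) = 1 / (1 + 10^+1.26 + 10^-0.41)
   = 1 / (1 + 18.197 + 0.38905) = 1/19.586 = 0.05106
[CO3²⁻] = α₂ × DIC = 0.05106 × 1.89 = 0.0965 mmol/kg

[CO3²⁻] = 0.0965 mmol/kg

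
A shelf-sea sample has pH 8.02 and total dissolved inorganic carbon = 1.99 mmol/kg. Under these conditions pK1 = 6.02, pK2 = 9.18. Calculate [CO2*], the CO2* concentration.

α₀ = 1 / (1 + K1/[H⁺] + K1K2/[H⁺]²) = 1 / (1 + 10^+2.00 + 10^+0.84)
   = 1 / (1 + 100.00 + 6.9183) = 1/107.92 = 0.009266
[CO2*] = α₀ × DIC = 0.009266 × 1.99 = 0.0184 mmol/kg = 18.4 μmol/kg

[CO2*] = 18.4 μmol/kg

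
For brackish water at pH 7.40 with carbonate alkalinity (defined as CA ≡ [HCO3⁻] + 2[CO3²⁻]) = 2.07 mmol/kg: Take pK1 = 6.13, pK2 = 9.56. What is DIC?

CA = [HCO3⁻] + 2[CO3²⁻] = (α₁ + 2α₂)·DIC
At pH 7.40: [H⁺]/K1 = 10^-1.27 = 0.053703, K2/[H⁺] = 10^-2.16 = 0.0069183
α₁ = 1/(1 + 0.053703 + 0.0069183) = 1/1.0606 = 0.9428; α₂ = α₁·K2/[H⁺] = 0.006523
α₁ + 2α₂ = 0.9559
DIC = CA / (α₁ + 2α₂) = 2.07 / 0.9559 = 2.17 mmol/kg

DIC = 2.17 mmol/kg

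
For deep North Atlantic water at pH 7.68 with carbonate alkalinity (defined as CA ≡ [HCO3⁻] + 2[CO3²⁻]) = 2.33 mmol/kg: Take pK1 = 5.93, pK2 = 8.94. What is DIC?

DIC = 2.25 mmol/kg

CA = [HCO3⁻] + 2[CO3²⁻] = (α₁ + 2α₂)·DIC
At pH 7.68: [H⁺]/K1 = 10^-1.75 = 0.017783, K2/[H⁺] = 10^-1.26 = 0.054954
α₁ = 1/(1 + 0.017783 + 0.054954) = 1/1.0727 = 0.9322; α₂ = α₁·K2/[H⁺] = 0.05123
α₁ + 2α₂ = 1.0347
DIC = CA / (α₁ + 2α₂) = 2.33 / 1.0347 = 2.25 mmol/kg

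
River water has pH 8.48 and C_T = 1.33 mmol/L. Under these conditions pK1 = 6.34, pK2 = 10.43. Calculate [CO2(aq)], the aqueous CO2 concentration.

[CO2*] = 9.46 μmol/L

α₀ = 1 / (1 + K1/[H⁺] + K1K2/[H⁺]²) = 1 / (1 + 10^+2.14 + 10^+0.19)
   = 1 / (1 + 138.04 + 1.5488) = 1/140.59 = 0.007113
[CO2*] = α₀ × DIC = 0.007113 × 1.33 = 0.00946 mmol/L = 9.46 μmol/L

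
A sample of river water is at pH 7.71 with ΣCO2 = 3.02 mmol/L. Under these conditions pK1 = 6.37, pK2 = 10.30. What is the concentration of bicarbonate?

α₁ = 1 / (1 + [H⁺]/K1 + K2/[H⁺]) = 1 / (1 + 10^-1.34 + 10^-2.59)
   = 1 / (1 + 0.045709 + 0.0025704) = 1/1.0483 = 0.9539
[HCO3⁻] = α₁ × DIC = 0.9539 × 3.02 = 2.88 mmol/L

[HCO3⁻] = 2.88 mmol/L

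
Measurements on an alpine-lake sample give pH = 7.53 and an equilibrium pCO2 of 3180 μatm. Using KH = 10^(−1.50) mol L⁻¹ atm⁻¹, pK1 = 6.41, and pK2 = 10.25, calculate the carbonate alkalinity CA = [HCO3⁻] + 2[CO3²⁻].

[CO2*] = KH · pCO2 = 10^(−1.50) × 3180×10^-6 = 1.006×10^-4 mol/L
α₀ = 1/(1 + K1/[H⁺] + K1K2/[H⁺]²) = 1/(1 + 10^+1.12 + 10^-1.60) = 0.07038
DIC = [CO2*]/α₀ = 1.006×10^-4 / 0.07038 = 1.429 mmol/L
CA = (α₁ + 2α₂)·DIC = (0.9278 + 2×0.001768) × 1.429 = 1.33 mmol/L

CA = 1.33 mmol/L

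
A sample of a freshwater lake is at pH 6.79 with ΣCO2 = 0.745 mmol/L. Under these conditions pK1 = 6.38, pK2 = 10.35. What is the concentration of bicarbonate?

[HCO3⁻] = 0.536 mmol/L

α₁ = 1 / (1 + [H⁺]/K1 + K2/[H⁺]) = 1 / (1 + 10^-0.41 + 10^-3.56)
   = 1 / (1 + 0.38905 + 0.00027542) = 1/1.3893 = 0.7198
[HCO3⁻] = α₁ × DIC = 0.7198 × 0.745 = 0.536 mmol/L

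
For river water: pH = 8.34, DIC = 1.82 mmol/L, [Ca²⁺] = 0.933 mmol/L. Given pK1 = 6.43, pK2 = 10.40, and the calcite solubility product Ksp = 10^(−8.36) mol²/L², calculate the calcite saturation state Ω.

α₂ = 1 / (1 + [H⁺]/K2 + [H⁺]²/(K1K2)) = 1 / (1 + 10^+2.06 + 10^+0.15)
   = 1 / (1 + 114.82 + 1.4125) = 1/117.23 = 0.008530
[CO3²⁻] = α₂ × DIC = 0.008530 × 1.82 = 0.01553 mmol/L = 15.53 μmol/L
Ksp = 10^(−8.36) = 4.365×10^-9
Ω = [Ca²⁺][CO3²⁻]/Ksp = (0.933×10^-3)(1.553×10^-5) / 4.365×10^-9 = 3.32

Ω = 3.32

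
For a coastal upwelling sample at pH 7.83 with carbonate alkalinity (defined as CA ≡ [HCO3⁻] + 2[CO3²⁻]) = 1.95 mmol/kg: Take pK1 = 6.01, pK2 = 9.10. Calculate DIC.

CA = [HCO3⁻] + 2[CO3²⁻] = (α₁ + 2α₂)·DIC
At pH 7.83: [H⁺]/K1 = 10^-1.82 = 0.015136, K2/[H⁺] = 10^-1.27 = 0.053703
α₁ = 1/(1 + 0.015136 + 0.053703) = 1/1.0688 = 0.9356; α₂ = α₁·K2/[H⁺] = 0.05024
α₁ + 2α₂ = 1.0361
DIC = CA / (α₁ + 2α₂) = 1.95 / 1.0361 = 1.88 mmol/kg

DIC = 1.88 mmol/kg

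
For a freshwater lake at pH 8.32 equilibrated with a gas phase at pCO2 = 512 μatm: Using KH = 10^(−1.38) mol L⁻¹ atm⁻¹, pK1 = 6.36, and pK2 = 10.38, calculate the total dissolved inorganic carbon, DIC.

DIC = 1.98 mmol/L

[CO2*] = KH · pCO2 = 10^(−1.38) × 512×10^-6 = 2.134×10^-5 mol/L
α₀ = 1/(1 + K1/[H⁺] + K1K2/[H⁺]²) = 1/(1 + 10^+1.96 + 10^-0.10) = 0.01075
DIC = [CO2*]/α₀ = 2.134×10^-5 / 0.01075 = 1.98 mmol/L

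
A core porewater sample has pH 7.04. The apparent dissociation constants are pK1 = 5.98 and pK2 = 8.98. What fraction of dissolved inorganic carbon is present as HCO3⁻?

α₁ = 1 / (1 + [H⁺]/K1 + K2/[H⁺]) = 1 / (1 + 10^-1.06 + 10^-1.94)
   = 1 / (1 + 0.087096 + 0.011482) = 1/1.0986 = 0.9103

α₁ = 0.910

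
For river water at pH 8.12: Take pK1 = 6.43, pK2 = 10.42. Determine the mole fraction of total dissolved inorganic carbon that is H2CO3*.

α₀ = 0.0199

α₀ = 1 / (1 + K1/[H⁺] + K1K2/[H⁺]²) = 1 / (1 + 10^+1.69 + 10^-0.61)
   = 1 / (1 + 48.978 + 0.24547) = 1/50.223 = 0.01991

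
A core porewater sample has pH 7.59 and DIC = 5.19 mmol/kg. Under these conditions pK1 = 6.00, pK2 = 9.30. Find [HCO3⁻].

α₁ = 1 / (1 + [H⁺]/K1 + K2/[H⁺]) = 1 / (1 + 10^-1.59 + 10^-1.71)
   = 1 / (1 + 0.025704 + 0.019498) = 1/1.0452 = 0.9568
[HCO3⁻] = α₁ × DIC = 0.9568 × 5.19 = 4.97 mmol/kg

[HCO3⁻] = 4.97 mmol/kg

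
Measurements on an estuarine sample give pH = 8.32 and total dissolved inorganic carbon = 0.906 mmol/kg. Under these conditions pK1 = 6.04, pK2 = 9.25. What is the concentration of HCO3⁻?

[HCO3⁻] = 0.807 mmol/kg

α₁ = 1 / (1 + [H⁺]/K1 + K2/[H⁺]) = 1 / (1 + 10^-2.28 + 10^-0.93)
   = 1 / (1 + 0.0052481 + 0.11749) = 1/1.1227 = 0.8907
[HCO3⁻] = α₁ × DIC = 0.8907 × 0.906 = 0.807 mmol/kg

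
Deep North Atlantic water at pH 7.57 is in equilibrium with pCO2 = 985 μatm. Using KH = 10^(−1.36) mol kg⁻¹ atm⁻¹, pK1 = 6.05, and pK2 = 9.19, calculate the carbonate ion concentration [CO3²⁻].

[CO3²⁻] = 0.0342 mmol/kg

[CO2*] = KH · pCO2 = 10^(−1.36) × 985×10^-6 = 4.300×10^-5 mol/kg
α₀ = 1/(1 + K1/[H⁺] + K1K2/[H⁺]²) = 1/(1 + 10^+1.52 + 10^-0.10) = 0.02865
DIC = [CO2*]/α₀ = 4.300×10^-5 / 0.02865 = 1.501 mmol/kg
[CO3²⁻] = α₂·DIC; α₂ = 0.02276, so [CO3²⁻] = 0.02276 × 1.501 = 0.0342 mmol/kg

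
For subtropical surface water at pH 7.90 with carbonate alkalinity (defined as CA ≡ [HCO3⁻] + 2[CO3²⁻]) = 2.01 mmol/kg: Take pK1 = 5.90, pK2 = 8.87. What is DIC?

CA = [HCO3⁻] + 2[CO3²⁻] = (α₁ + 2α₂)·DIC
At pH 7.90: [H⁺]/K1 = 10^-2.00 = 0.010000, K2/[H⁺] = 10^-0.97 = 0.10715
α₁ = 1/(1 + 0.010000 + 0.10715) = 1/1.1172 = 0.8951; α₂ = α₁·K2/[H⁺] = 0.09592
α₁ + 2α₂ = 1.0870
DIC = CA / (α₁ + 2α₂) = 2.01 / 1.0870 = 1.85 mmol/kg

DIC = 1.85 mmol/kg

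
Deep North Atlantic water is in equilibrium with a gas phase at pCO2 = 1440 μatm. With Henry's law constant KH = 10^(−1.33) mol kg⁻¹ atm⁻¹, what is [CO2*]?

[CO2*] = 67.4 μmol/kg

KH = 10^(−1.33) = 4.677×10^-2 mol kg⁻¹ atm⁻¹
[CO2*] = KH · pCO2 = 4.677×10^-2 × 1440×10^-6 atm = 6.74×10^-5 mol/kg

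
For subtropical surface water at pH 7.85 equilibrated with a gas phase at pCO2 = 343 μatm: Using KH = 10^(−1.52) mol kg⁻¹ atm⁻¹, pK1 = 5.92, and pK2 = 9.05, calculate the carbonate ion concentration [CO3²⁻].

[CO2*] = KH · pCO2 = 10^(−1.52) × 343×10^-6 = 1.036×10^-5 mol/kg
α₀ = 1/(1 + K1/[H⁺] + K1K2/[H⁺]²) = 1/(1 + 10^+1.93 + 10^+0.73) = 0.01093
DIC = [CO2*]/α₀ = 1.036×10^-5 / 0.01093 = 0.9476 mmol/kg
[CO3²⁻] = α₂·DIC; α₂ = 0.05870, so [CO3²⁻] = 0.05870 × 0.9476 = 0.0556 mmol/kg

[CO3²⁻] = 0.0556 mmol/kg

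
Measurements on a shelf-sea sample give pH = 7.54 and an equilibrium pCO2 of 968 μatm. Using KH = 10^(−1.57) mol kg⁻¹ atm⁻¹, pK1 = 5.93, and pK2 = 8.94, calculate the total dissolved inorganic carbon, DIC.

[CO2*] = KH · pCO2 = 10^(−1.57) × 968×10^-6 = 2.605×10^-5 mol/kg
α₀ = 1/(1 + K1/[H⁺] + K1K2/[H⁺]²) = 1/(1 + 10^+1.61 + 10^+0.21) = 0.02306
DIC = [CO2*]/α₀ = 2.605×10^-5 / 0.02306 = 1.13 mmol/kg

DIC = 1.13 mmol/kg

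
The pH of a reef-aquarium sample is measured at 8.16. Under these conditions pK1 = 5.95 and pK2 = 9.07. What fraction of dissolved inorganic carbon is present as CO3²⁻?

α₂ = 1 / (1 + [H⁺]/K2 + [H⁺]²/(K1K2)) = 1 / (1 + 10^+0.91 + 10^-1.30)
   = 1 / (1 + 8.1283 + 0.050119) = 1/9.1784 = 0.1090

α₂ = 0.109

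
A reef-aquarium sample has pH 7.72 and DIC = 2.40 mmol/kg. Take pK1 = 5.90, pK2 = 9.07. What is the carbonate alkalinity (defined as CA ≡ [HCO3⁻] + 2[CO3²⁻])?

CA = 2.47 mmol/kg

CA = [HCO3⁻] + 2[CO3²⁻] = (α₁ + 2α₂)·DIC
At pH 7.72: [H⁺]/K1 = 10^-1.82 = 0.015136, K2/[H⁺] = 10^-1.35 = 0.044668
α₁ = 1/(1 + 0.015136 + 0.044668) = 1/1.0598 = 0.9436; α₂ = α₁·K2/[H⁺] = 0.04215
α₁ + 2α₂ = 1.0279
CA = 1.0279 × 2.40 = 2.47 mmol/kg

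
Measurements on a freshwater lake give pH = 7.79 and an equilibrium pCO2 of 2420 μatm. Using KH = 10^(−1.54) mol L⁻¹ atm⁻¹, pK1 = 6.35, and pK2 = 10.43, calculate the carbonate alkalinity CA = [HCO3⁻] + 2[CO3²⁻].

[CO2*] = KH · pCO2 = 10^(−1.54) × 2420×10^-6 = 6.979×10^-5 mol/L
α₀ = 1/(1 + K1/[H⁺] + K1K2/[H⁺]²) = 1/(1 + 10^+1.44 + 10^-1.20) = 0.03496
DIC = [CO2*]/α₀ = 6.979×10^-5 / 0.03496 = 1.996 mmol/L
CA = (α₁ + 2α₂)·DIC = (0.9628 + 2×0.002206) × 1.996 = 1.93 mmol/L

CA = 1.93 mmol/L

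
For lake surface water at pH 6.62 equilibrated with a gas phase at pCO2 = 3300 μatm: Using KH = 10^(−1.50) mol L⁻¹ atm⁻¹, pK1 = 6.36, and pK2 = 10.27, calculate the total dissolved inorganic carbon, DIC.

[CO2*] = KH · pCO2 = 10^(−1.50) × 3300×10^-6 = 1.044×10^-4 mol/L
α₀ = 1/(1 + K1/[H⁺] + K1K2/[H⁺]²) = 1/(1 + 10^+0.26 + 10^-3.39) = 0.3546
DIC = [CO2*]/α₀ = 1.044×10^-4 / 0.3546 = 0.294 mmol/L

DIC = 0.294 mmol/L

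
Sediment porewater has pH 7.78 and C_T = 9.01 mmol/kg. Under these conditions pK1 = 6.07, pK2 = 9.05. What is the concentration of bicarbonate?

α₁ = 1 / (1 + [H⁺]/K1 + K2/[H⁺]) = 1 / (1 + 10^-1.71 + 10^-1.27)
   = 1 / (1 + 0.019498 + 0.053703) = 1/1.0732 = 0.9318
[HCO3⁻] = α₁ × DIC = 0.9318 × 9.01 = 8.40 mmol/kg

[HCO3⁻] = 8.40 mmol/kg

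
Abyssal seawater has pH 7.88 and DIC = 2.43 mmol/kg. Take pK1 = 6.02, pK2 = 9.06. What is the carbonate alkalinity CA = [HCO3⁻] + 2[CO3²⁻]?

CA = [HCO3⁻] + 2[CO3²⁻] = (α₁ + 2α₂)·DIC
At pH 7.88: [H⁺]/K1 = 10^-1.86 = 0.013804, K2/[H⁺] = 10^-1.18 = 0.066069
α₁ = 1/(1 + 0.013804 + 0.066069) = 1/1.0799 = 0.9260; α₂ = α₁·K2/[H⁺] = 0.06118
α₁ + 2α₂ = 1.0484
CA = 1.0484 × 2.43 = 2.55 mmol/kg

CA = 2.55 mmol/kg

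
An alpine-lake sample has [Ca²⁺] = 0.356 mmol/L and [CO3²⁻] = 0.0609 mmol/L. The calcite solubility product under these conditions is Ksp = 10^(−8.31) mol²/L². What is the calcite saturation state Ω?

Ω = 4.43

Ksp = 10^(−8.31) = 4.898×10^-9
Ω = [Ca²⁺][CO3²⁻]/Ksp = (0.356×10^-3)(0.0609×10^-3) / 4.898×10^-9 = 4.43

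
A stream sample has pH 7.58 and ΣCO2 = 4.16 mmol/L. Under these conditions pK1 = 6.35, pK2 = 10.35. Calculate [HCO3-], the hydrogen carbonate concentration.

α₁ = 1 / (1 + [H⁺]/K1 + K2/[H⁺]) = 1 / (1 + 10^-1.23 + 10^-2.77)
   = 1 / (1 + 0.058884 + 0.0016982) = 1/1.0606 = 0.9429
[HCO3⁻] = α₁ × DIC = 0.9429 × 4.16 = 3.92 mmol/L

[HCO3⁻] = 3.92 mmol/L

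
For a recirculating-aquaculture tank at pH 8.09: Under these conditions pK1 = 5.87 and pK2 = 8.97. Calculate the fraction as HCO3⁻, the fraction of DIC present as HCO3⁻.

α₁ = 1 / (1 + [H⁺]/K1 + K2/[H⁺]) = 1 / (1 + 10^-2.22 + 10^-0.88)
   = 1 / (1 + 0.0060256 + 0.13183) = 1/1.1379 = 0.8788

α₁ = 0.879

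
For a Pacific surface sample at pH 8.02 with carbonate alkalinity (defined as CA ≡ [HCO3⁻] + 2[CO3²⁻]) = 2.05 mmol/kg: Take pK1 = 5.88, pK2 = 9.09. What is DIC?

DIC = 1.91 mmol/kg

CA = [HCO3⁻] + 2[CO3²⁻] = (α₁ + 2α₂)·DIC
At pH 8.02: [H⁺]/K1 = 10^-2.14 = 0.0072444, K2/[H⁺] = 10^-1.07 = 0.085114
α₁ = 1/(1 + 0.0072444 + 0.085114) = 1/1.0924 = 0.9155; α₂ = α₁·K2/[H⁺] = 0.07792
α₁ + 2α₂ = 1.0713
DIC = CA / (α₁ + 2α₂) = 2.05 / 1.0713 = 1.91 mmol/kg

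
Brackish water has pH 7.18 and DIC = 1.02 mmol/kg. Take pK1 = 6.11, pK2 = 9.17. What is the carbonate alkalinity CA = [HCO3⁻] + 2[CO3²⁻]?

CA = [HCO3⁻] + 2[CO3²⁻] = (α₁ + 2α₂)·DIC
At pH 7.18: [H⁺]/K1 = 10^-1.07 = 0.085114, K2/[H⁺] = 10^-1.99 = 0.010233
α₁ = 1/(1 + 0.085114 + 0.010233) = 1/1.0953 = 0.9130; α₂ = α₁·K2/[H⁺] = 0.009342
α₁ + 2α₂ = 0.9316
CA = 0.9316 × 1.02 = 0.950 mmol/kg

CA = 0.950 mmol/kg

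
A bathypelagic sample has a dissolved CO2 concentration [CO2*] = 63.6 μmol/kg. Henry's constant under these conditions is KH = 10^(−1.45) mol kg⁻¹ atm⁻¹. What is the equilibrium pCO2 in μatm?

pCO2 = 1790 μatm

KH = 10^(−1.45) = 3.548×10^-2 mol kg⁻¹ atm⁻¹
pCO2 = [CO2*]/KH = 63.6×10^-6 / 3.548×10^-2 = 1.79×10^-3 atm = 1790 μatm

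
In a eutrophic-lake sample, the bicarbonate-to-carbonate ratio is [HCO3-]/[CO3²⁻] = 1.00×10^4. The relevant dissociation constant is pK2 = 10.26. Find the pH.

pH = 6.26

From K2 = [H⁺][CO3²⁻]/[HCO3-]:  pH = pK2 − log₁₀([HCO3-]/[CO3²⁻])
log₁₀(1.00×10^4) = +4.000
pH = 10.26 − (+4.000) = 6.26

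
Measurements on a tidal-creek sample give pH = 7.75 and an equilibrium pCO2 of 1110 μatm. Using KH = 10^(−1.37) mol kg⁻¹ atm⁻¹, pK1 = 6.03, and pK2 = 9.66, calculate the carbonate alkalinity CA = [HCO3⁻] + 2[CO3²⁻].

CA = 2.55 mmol/kg

[CO2*] = KH · pCO2 = 10^(−1.37) × 1110×10^-6 = 4.735×10^-5 mol/kg
α₀ = 1/(1 + K1/[H⁺] + K1K2/[H⁺]²) = 1/(1 + 10^+1.72 + 10^-0.19) = 0.01848
DIC = [CO2*]/α₀ = 4.735×10^-5 / 0.01848 = 2.563 mmol/kg
CA = (α₁ + 2α₂)·DIC = (0.9696 + 2×0.01193) × 2.563 = 2.55 mmol/kg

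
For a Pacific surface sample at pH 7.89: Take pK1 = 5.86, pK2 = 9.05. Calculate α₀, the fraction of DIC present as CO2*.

α₀ = 1 / (1 + K1/[H⁺] + K1K2/[H⁺]²) = 1 / (1 + 10^+2.03 + 10^+0.87)
   = 1 / (1 + 107.15 + 7.4131) = 1/115.57 = 0.008653

α₀ = 0.00865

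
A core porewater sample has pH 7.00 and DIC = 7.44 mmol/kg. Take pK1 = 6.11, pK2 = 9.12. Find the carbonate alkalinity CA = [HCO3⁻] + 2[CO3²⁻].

CA = 6.65 mmol/kg

CA = [HCO3⁻] + 2[CO3²⁻] = (α₁ + 2α₂)·DIC
At pH 7.00: [H⁺]/K1 = 10^-0.89 = 0.12882, K2/[H⁺] = 10^-2.12 = 0.0075858
α₁ = 1/(1 + 0.12882 + 0.0075858) = 1/1.1364 = 0.8800; α₂ = α₁·K2/[H⁺] = 0.006675
α₁ + 2α₂ = 0.8933
CA = 0.8933 × 7.44 = 6.65 mmol/kg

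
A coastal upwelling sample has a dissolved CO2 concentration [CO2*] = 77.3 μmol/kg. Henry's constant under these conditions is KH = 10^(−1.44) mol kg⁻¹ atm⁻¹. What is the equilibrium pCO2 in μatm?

KH = 10^(−1.44) = 3.631×10^-2 mol kg⁻¹ atm⁻¹
pCO2 = [CO2*]/KH = 77.3×10^-6 / 3.631×10^-2 = 2.13×10^-3 atm = 2130 μatm

pCO2 = 2130 μatm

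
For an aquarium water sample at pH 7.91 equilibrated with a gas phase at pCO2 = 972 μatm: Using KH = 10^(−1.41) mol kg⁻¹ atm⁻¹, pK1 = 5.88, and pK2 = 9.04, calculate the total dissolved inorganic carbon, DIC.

[CO2*] = KH · pCO2 = 10^(−1.41) × 972×10^-6 = 3.782×10^-5 mol/kg
α₀ = 1/(1 + K1/[H⁺] + K1K2/[H⁺]²) = 1/(1 + 10^+2.03 + 10^+0.90) = 0.008614
DIC = [CO2*]/α₀ = 3.782×10^-5 / 0.008614 = 4.39 mmol/kg

DIC = 4.39 mmol/kg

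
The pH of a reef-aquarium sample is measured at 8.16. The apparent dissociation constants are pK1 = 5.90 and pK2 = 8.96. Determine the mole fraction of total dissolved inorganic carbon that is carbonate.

α₂ = 1 / (1 + [H⁺]/K2 + [H⁺]²/(K1K2)) = 1 / (1 + 10^+0.80 + 10^-1.46)
   = 1 / (1 + 6.3096 + 0.034674) = 1/7.3442 = 0.1362

α₂ = 0.136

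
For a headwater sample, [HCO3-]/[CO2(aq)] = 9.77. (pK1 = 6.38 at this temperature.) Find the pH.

From K1 = [H⁺][HCO3-]/[CO2(aq)]:  pH = pK1 + log₁₀([HCO3-]/[CO2(aq)])
log₁₀(9.77) = +0.990
pH = 6.38 + (+0.990) = 7.37

pH = 7.37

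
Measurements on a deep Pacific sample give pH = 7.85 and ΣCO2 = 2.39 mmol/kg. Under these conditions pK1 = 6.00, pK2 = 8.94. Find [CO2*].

α₀ = 1 / (1 + K1/[H⁺] + K1K2/[H⁺]²) = 1 / (1 + 10^+1.85 + 10^+0.76)
   = 1 / (1 + 70.795 + 5.7544) = 1/77.549 = 0.01290
[CO2*] = α₀ × DIC = 0.01290 × 2.39 = 0.0308 mmol/kg

[CO2*] = 0.0308 mmol/kg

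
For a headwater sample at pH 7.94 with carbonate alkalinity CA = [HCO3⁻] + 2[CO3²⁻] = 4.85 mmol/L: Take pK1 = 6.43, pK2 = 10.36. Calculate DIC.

CA = [HCO3⁻] + 2[CO3²⁻] = (α₁ + 2α₂)·DIC
At pH 7.94: [H⁺]/K1 = 10^-1.51 = 0.030903, K2/[H⁺] = 10^-2.42 = 0.0038019
α₁ = 1/(1 + 0.030903 + 0.0038019) = 1/1.0347 = 0.9665; α₂ = α₁·K2/[H⁺] = 0.003674
α₁ + 2α₂ = 0.9738
DIC = CA / (α₁ + 2α₂) = 4.85 / 0.9738 = 4.98 mmol/L

DIC = 4.98 mmol/L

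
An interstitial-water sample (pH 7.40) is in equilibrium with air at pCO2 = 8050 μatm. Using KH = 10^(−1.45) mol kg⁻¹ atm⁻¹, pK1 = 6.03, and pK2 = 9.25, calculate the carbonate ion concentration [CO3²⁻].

[CO3²⁻] = 0.0946 mmol/kg

[CO2*] = KH · pCO2 = 10^(−1.45) × 8050×10^-6 = 2.856×10^-4 mol/kg
α₀ = 1/(1 + K1/[H⁺] + K1K2/[H⁺]²) = 1/(1 + 10^+1.37 + 10^-0.48) = 0.04037
DIC = [CO2*]/α₀ = 2.856×10^-4 / 0.04037 = 7.076 mmol/kg
[CO3²⁻] = α₂·DIC; α₂ = 0.01337, so [CO3²⁻] = 0.01337 × 7.076 = 0.0946 mmol/kg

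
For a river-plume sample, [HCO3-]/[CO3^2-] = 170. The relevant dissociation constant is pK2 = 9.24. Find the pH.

From K2 = [H⁺][CO3^2-]/[HCO3-]:  pH = pK2 − log₁₀([HCO3-]/[CO3^2-])
log₁₀(170) = +2.230
pH = 9.24 − (+2.230) = 7.01

pH = 7.01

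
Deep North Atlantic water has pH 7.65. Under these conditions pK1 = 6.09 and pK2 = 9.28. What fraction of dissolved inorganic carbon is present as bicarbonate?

α₁ = 1 / (1 + [H⁺]/K1 + K2/[H⁺]) = 1 / (1 + 10^-1.56 + 10^-1.63)
   = 1 / (1 + 0.027542 + 0.023442) = 1/1.0510 = 0.9515

α₁ = 0.951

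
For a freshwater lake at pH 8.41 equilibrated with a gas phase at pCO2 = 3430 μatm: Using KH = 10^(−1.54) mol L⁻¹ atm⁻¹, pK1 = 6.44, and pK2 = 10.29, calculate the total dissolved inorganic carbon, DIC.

[CO2*] = KH · pCO2 = 10^(−1.54) × 3430×10^-6 = 9.892×10^-5 mol/L
α₀ = 1/(1 + K1/[H⁺] + K1K2/[H⁺]²) = 1/(1 + 10^+1.97 + 10^+0.09) = 0.01047
DIC = [CO2*]/α₀ = 9.892×10^-5 / 0.01047 = 9.45 mmol/L

DIC = 9.45 mmol/L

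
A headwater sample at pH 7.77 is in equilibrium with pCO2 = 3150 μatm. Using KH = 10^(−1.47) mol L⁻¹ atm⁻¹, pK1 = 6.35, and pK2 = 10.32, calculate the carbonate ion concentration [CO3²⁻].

[CO3²⁻] = 7.91 μmol/L

[CO2*] = KH · pCO2 = 10^(−1.47) × 3150×10^-6 = 1.067×10^-4 mol/L
α₀ = 1/(1 + K1/[H⁺] + K1K2/[H⁺]²) = 1/(1 + 10^+1.42 + 10^-1.13) = 0.03653
DIC = [CO2*]/α₀ = 1.067×10^-4 / 0.03653 = 2.922 mmol/L
[CO3²⁻] = α₂·DIC; α₂ = 0.002708, so [CO3²⁻] = 0.002708 × 2.922 = 0.00791 mmol/L = 7.91 μmol/L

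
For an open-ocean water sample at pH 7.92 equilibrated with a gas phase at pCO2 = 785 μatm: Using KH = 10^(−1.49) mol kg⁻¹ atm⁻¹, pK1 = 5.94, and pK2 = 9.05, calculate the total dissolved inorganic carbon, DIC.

DIC = 2.63 mmol/kg

[CO2*] = KH · pCO2 = 10^(−1.49) × 785×10^-6 = 2.540×10^-5 mol/kg
α₀ = 1/(1 + K1/[H⁺] + K1K2/[H⁺]²) = 1/(1 + 10^+1.98 + 10^+0.85) = 0.009654
DIC = [CO2*]/α₀ = 2.540×10^-5 / 0.009654 = 2.63 mmol/kg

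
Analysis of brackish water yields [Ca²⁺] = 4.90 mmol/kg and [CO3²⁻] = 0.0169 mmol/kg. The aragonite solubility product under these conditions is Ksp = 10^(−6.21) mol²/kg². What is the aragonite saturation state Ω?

Ksp = 10^(−6.21) = 6.166×10^-7
Ω = [Ca²⁺][CO3²⁻]/Ksp = (4.90×10^-3)(0.0169×10^-3) / 6.166×10^-7 = 0.134

Ω = 0.134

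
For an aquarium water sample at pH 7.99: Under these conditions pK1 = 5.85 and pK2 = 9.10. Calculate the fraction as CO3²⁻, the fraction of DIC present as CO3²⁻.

α₂ = 1 / (1 + [H⁺]/K2 + [H⁺]²/(K1K2)) = 1 / (1 + 10^+1.11 + 10^-1.03)
   = 1 / (1 + 12.882 + 0.093325) = 1/13.976 = 0.07155

α₂ = 0.0716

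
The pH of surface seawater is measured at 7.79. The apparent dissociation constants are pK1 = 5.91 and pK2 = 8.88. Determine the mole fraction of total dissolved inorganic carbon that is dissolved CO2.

α₀ = 1 / (1 + K1/[H⁺] + K1K2/[H⁺]²) = 1 / (1 + 10^+1.88 + 10^+0.79)
   = 1 / (1 + 75.858 + 6.1660) = 1/83.024 = 0.01204

α₀ = 0.0120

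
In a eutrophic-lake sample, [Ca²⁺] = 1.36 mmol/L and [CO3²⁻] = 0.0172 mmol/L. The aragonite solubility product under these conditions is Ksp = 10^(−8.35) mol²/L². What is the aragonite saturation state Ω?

Ksp = 10^(−8.35) = 4.467×10^-9
Ω = [Ca²⁺][CO3²⁻]/Ksp = (1.36×10^-3)(0.0172×10^-3) / 4.467×10^-9 = 5.24

Ω = 5.24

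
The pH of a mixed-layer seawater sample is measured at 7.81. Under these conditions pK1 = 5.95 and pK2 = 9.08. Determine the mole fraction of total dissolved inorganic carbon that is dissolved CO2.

α₀ = 1 / (1 + K1/[H⁺] + K1K2/[H⁺]²) = 1 / (1 + 10^+1.86 + 10^+0.59)
   = 1 / (1 + 72.444 + 3.8905) = 1/77.334 = 0.01293

α₀ = 0.0129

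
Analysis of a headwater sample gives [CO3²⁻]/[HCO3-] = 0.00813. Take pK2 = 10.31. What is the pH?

pH = 8.22

From K2 = [H⁺][CO3²⁻]/[HCO3-]:  pH = pK2 + log₁₀([CO3²⁻]/[HCO3-])
log₁₀(0.00813) = -2.090
pH = 10.31 + (-2.090) = 8.22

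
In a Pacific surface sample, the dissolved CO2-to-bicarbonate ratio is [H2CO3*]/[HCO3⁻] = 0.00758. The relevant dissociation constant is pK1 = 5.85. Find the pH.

pH = 7.97

From K1 = [H⁺][HCO3⁻]/[H2CO3*]:  pH = pK1 − log₁₀([H2CO3*]/[HCO3⁻])
log₁₀(0.00758) = -2.120
pH = 5.85 − (-2.120) = 7.97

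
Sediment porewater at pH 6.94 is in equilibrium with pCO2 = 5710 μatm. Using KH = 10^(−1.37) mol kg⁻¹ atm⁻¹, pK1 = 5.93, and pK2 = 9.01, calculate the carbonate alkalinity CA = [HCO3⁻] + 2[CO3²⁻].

[CO2*] = KH · pCO2 = 10^(−1.37) × 5710×10^-6 = 2.436×10^-4 mol/kg
α₀ = 1/(1 + K1/[H⁺] + K1K2/[H⁺]²) = 1/(1 + 10^+1.01 + 10^-1.06) = 0.08834
DIC = [CO2*]/α₀ = 2.436×10^-4 / 0.08834 = 2.757 mmol/kg
CA = (α₁ + 2α₂)·DIC = (0.9040 + 2×0.007694) × 2.757 = 2.53 mmol/kg

CA = 2.53 mmol/kg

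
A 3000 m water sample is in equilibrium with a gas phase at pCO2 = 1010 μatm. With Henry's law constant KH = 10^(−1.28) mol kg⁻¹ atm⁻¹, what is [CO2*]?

KH = 10^(−1.28) = 5.248×10^-2 mol kg⁻¹ atm⁻¹
[CO2*] = KH · pCO2 = 5.248×10^-2 × 1010×10^-6 atm = 5.30×10^-5 mol/kg

[CO2*] = 53.0 μmol/kg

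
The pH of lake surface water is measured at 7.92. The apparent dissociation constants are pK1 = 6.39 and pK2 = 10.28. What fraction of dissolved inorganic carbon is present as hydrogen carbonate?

α₁ = 0.967

α₁ = 1 / (1 + [H⁺]/K1 + K2/[H⁺]) = 1 / (1 + 10^-1.53 + 10^-2.36)
   = 1 / (1 + 0.029512 + 0.0043652) = 1/1.0339 = 0.9672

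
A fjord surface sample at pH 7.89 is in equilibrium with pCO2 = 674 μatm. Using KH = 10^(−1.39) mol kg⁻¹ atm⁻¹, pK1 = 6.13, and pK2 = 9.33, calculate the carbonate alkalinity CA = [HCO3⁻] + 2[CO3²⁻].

[CO2*] = KH · pCO2 = 10^(−1.39) × 674×10^-6 = 2.746×10^-5 mol/kg
α₀ = 1/(1 + K1/[H⁺] + K1K2/[H⁺]²) = 1/(1 + 10^+1.76 + 10^+0.32) = 0.01649
DIC = [CO2*]/α₀ = 2.746×10^-5 / 0.01649 = 1.665 mmol/kg
CA = (α₁ + 2α₂)·DIC = (0.9490 + 2×0.03446) × 1.665 = 1.69 mmol/kg

CA = 1.69 mmol/kg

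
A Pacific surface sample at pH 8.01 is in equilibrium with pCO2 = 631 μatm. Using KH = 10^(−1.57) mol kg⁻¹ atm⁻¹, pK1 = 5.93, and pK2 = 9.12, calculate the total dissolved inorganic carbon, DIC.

DIC = 2.22 mmol/kg

[CO2*] = KH · pCO2 = 10^(−1.57) × 631×10^-6 = 1.698×10^-5 mol/kg
α₀ = 1/(1 + K1/[H⁺] + K1K2/[H⁺]²) = 1/(1 + 10^+2.08 + 10^+0.97) = 0.007659
DIC = [CO2*]/α₀ = 1.698×10^-5 / 0.007659 = 2.22 mmol/kg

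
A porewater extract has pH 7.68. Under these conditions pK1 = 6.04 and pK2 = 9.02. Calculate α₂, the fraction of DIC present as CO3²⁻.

α₂ = 1 / (1 + [H⁺]/K2 + [H⁺]²/(K1K2)) = 1 / (1 + 10^+1.34 + 10^-0.30)
   = 1 / (1 + 21.878 + 0.50119) = 1/23.379 = 0.04277

α₂ = 0.0428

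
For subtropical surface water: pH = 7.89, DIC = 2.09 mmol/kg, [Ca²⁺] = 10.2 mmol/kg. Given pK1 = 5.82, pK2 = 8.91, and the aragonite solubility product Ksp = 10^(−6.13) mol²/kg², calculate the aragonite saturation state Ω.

α₂ = 1 / (1 + [H⁺]/K2 + [H⁺]²/(K1K2)) = 1 / (1 + 10^+1.02 + 10^-1.05)
   = 1 / (1 + 10.471 + 0.089125) = 1/11.560 = 0.08650
[CO3²⁻] = α₂ × DIC = 0.08650 × 2.09 = 0.1808 mmol/kg
Ksp = 10^(−6.13) = 7.413×10^-7
Ω = [Ca²⁺][CO3²⁻]/Ksp = (10.2×10^-3)(1.808×10^-4) / 7.413×10^-7 = 2.49

Ω = 2.49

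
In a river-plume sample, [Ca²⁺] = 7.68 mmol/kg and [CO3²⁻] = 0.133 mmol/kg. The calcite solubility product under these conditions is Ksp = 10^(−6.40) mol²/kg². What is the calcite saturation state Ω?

Ω = 2.57

Ksp = 10^(−6.40) = 3.981×10^-7
Ω = [Ca²⁺][CO3²⁻]/Ksp = (7.68×10^-3)(0.133×10^-3) / 3.981×10^-7 = 2.57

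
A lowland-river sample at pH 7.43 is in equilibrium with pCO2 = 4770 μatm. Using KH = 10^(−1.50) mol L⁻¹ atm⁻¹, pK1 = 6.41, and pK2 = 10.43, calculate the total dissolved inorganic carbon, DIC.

[CO2*] = KH · pCO2 = 10^(−1.50) × 4770×10^-6 = 1.508×10^-4 mol/L
α₀ = 1/(1 + K1/[H⁺] + K1K2/[H⁺]²) = 1/(1 + 10^+1.02 + 10^-1.98) = 0.08709
DIC = [CO2*]/α₀ = 1.508×10^-4 / 0.08709 = 1.73 mmol/L

DIC = 1.73 mmol/L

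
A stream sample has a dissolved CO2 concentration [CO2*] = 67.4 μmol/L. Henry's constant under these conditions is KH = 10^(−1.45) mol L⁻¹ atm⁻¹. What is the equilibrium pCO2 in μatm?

pCO2 = 1900 μatm

KH = 10^(−1.45) = 3.548×10^-2 mol L⁻¹ atm⁻¹
pCO2 = [CO2*]/KH = 67.4×10^-6 / 3.548×10^-2 = 1.90×10^-3 atm = 1900 μatm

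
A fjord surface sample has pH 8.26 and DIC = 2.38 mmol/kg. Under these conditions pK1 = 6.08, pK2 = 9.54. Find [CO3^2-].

[CO3²⁻] = 0.118 mmol/kg

α₂ = 1 / (1 + [H⁺]/K2 + [H⁺]²/(K1K2)) = 1 / (1 + 10^+1.28 + 10^-0.90)
   = 1 / (1 + 19.055 + 0.12589) = 1/20.180 = 0.04955
[CO3²⁻] = α₂ × DIC = 0.04955 × 2.38 = 0.118 mmol/kg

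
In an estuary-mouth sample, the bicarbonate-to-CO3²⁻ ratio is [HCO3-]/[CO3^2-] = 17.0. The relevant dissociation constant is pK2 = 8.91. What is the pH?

From K2 = [H⁺][CO3^2-]/[HCO3-]:  pH = pK2 − log₁₀([HCO3-]/[CO3^2-])
log₁₀(17.0) = +1.230
pH = 8.91 − (+1.230) = 7.68

pH = 7.68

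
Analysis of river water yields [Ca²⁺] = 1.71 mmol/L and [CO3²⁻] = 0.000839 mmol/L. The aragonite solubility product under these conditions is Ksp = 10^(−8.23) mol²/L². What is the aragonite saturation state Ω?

Ksp = 10^(−8.23) = 5.888×10^-9
Ω = [Ca²⁺][CO3²⁻]/Ksp = (1.71×10^-3)(0.000839×10^-3) / 5.888×10^-9 = 0.244

Ω = 0.244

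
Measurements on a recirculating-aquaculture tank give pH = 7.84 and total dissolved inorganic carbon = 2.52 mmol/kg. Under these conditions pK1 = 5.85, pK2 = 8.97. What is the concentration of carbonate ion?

α₂ = 1 / (1 + [H⁺]/K2 + [H⁺]²/(K1K2)) = 1 / (1 + 10^+1.13 + 10^-0.86)
   = 1 / (1 + 13.490 + 0.13804) = 1/14.628 = 0.06836
[CO3²⁻] = α₂ × DIC = 0.06836 × 2.52 = 0.172 mmol/kg

[CO3²⁻] = 0.172 mmol/kg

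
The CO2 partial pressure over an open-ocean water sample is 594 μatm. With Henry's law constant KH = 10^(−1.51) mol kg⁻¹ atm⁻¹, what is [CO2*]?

KH = 10^(−1.51) = 3.090×10^-2 mol kg⁻¹ atm⁻¹
[CO2*] = KH · pCO2 = 3.090×10^-2 × 594×10^-6 atm = 1.84×10^-5 mol/kg

[CO2*] = 18.4 μmol/kg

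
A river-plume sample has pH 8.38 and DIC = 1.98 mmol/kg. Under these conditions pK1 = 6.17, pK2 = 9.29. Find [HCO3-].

α₁ = 1 / (1 + [H⁺]/K1 + K2/[H⁺]) = 1 / (1 + 10^-2.21 + 10^-0.91)
   = 1 / (1 + 0.0061660 + 0.12303) = 1/1.1292 = 0.8856
[HCO3⁻] = α₁ × DIC = 0.8856 × 1.98 = 1.75 mmol/kg

[HCO3⁻] = 1.75 mmol/kg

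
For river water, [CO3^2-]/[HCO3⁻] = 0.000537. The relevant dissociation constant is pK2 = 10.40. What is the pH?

pH = 7.13

From K2 = [H⁺][CO3^2-]/[HCO3⁻]:  pH = pK2 + log₁₀([CO3^2-]/[HCO3⁻])
log₁₀(0.000537) = -3.270
pH = 10.40 + (-3.270) = 7.13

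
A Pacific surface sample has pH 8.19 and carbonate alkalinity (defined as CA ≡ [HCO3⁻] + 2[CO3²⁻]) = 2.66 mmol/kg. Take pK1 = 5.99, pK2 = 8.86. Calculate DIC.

DIC = 2.27 mmol/kg

CA = [HCO3⁻] + 2[CO3²⁻] = (α₁ + 2α₂)·DIC
At pH 8.19: [H⁺]/K1 = 10^-2.20 = 0.0063096, K2/[H⁺] = 10^-0.67 = 0.21380
α₁ = 1/(1 + 0.0063096 + 0.21380) = 1/1.2201 = 0.8196; α₂ = α₁·K2/[H⁺] = 0.1752
α₁ + 2α₂ = 1.1701
DIC = CA / (α₁ + 2α₂) = 2.66 / 1.1701 = 2.27 mmol/kg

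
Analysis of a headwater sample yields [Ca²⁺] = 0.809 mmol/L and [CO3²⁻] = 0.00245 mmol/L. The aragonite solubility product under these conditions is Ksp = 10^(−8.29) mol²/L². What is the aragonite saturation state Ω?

Ω = 0.386

Ksp = 10^(−8.29) = 5.129×10^-9
Ω = [Ca²⁺][CO3²⁻]/Ksp = (0.809×10^-3)(0.00245×10^-3) / 5.129×10^-9 = 0.386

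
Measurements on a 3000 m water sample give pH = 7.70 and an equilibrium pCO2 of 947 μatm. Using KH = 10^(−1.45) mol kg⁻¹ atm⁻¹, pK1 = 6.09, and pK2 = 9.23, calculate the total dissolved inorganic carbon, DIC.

DIC = 1.44 mmol/kg

[CO2*] = KH · pCO2 = 10^(−1.45) × 947×10^-6 = 3.360×10^-5 mol/kg
α₀ = 1/(1 + K1/[H⁺] + K1K2/[H⁺]²) = 1/(1 + 10^+1.61 + 10^+0.08) = 0.02329
DIC = [CO2*]/α₀ = 3.360×10^-5 / 0.02329 = 1.44 mmol/kg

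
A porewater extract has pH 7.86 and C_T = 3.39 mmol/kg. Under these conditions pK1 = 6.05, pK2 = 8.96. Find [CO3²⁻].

[CO3²⁻] = 0.246 mmol/kg

α₂ = 1 / (1 + [H⁺]/K2 + [H⁺]²/(K1K2)) = 1 / (1 + 10^+1.10 + 10^-0.71)
   = 1 / (1 + 12.589 + 0.19498) = 1/13.784 = 0.07255
[CO3²⁻] = α₂ × DIC = 0.07255 × 3.39 = 0.246 mmol/kg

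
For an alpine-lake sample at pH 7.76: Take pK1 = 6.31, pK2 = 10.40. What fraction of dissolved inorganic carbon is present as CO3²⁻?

α₂ = 0.00221

α₂ = 1 / (1 + [H⁺]/K2 + [H⁺]²/(K1K2)) = 1 / (1 + 10^+2.64 + 10^+1.19)
   = 1 / (1 + 436.52 + 15.488) = 1/453.00 = 0.002207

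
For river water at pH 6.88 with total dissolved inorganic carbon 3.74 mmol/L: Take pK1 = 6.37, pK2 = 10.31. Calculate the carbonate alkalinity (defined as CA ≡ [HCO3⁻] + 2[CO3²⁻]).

CA = 2.86 mmol/L

CA = [HCO3⁻] + 2[CO3²⁻] = (α₁ + 2α₂)·DIC
At pH 6.88: [H⁺]/K1 = 10^-0.51 = 0.30903, K2/[H⁺] = 10^-3.43 = 0.00037154
α₁ = 1/(1 + 0.30903 + 0.00037154) = 1/1.3094 = 0.7637; α₂ = α₁·K2/[H⁺] = 0.0002837
α₁ + 2α₂ = 0.7643
CA = 0.7643 × 3.74 = 2.86 mmol/L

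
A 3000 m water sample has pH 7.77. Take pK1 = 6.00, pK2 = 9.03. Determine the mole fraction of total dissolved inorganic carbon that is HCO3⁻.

α₁ = 1 / (1 + [H⁺]/K1 + K2/[H⁺]) = 1 / (1 + 10^-1.77 + 10^-1.26)
   = 1 / (1 + 0.016982 + 0.054954) = 1/1.0719 = 0.9329

α₁ = 0.933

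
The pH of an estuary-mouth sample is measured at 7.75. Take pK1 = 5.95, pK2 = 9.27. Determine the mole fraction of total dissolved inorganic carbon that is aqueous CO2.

α₀ = 0.0152

α₀ = 1 / (1 + K1/[H⁺] + K1K2/[H⁺]²) = 1 / (1 + 10^+1.80 + 10^+0.28)
   = 1 / (1 + 63.096 + 1.9055) = 1/66.001 = 0.01515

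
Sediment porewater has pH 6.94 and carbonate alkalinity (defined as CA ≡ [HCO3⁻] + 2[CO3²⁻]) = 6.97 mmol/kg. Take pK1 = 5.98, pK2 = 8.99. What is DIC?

CA = [HCO3⁻] + 2[CO3²⁻] = (α₁ + 2α₂)·DIC
At pH 6.94: [H⁺]/K1 = 10^-0.96 = 0.10965, K2/[H⁺] = 10^-2.05 = 0.0089125
α₁ = 1/(1 + 0.10965 + 0.0089125) = 1/1.1186 = 0.8940; α₂ = α₁·K2/[H⁺] = 0.007968
α₁ + 2α₂ = 0.9099
DIC = CA / (α₁ + 2α₂) = 6.97 / 0.9099 = 7.66 mmol/kg

DIC = 7.66 mmol/kg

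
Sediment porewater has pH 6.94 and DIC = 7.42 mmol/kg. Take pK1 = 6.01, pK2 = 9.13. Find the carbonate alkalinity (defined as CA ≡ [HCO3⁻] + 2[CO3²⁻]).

CA = 6.69 mmol/kg

CA = [HCO3⁻] + 2[CO3²⁻] = (α₁ + 2α₂)·DIC
At pH 6.94: [H⁺]/K1 = 10^-0.93 = 0.11749, K2/[H⁺] = 10^-2.19 = 0.0064565
α₁ = 1/(1 + 0.11749 + 0.0064565) = 1/1.1239 = 0.8897; α₂ = α₁·K2/[H⁺] = 0.005745
α₁ + 2α₂ = 0.9012
CA = 0.9012 × 7.42 = 6.69 mmol/kg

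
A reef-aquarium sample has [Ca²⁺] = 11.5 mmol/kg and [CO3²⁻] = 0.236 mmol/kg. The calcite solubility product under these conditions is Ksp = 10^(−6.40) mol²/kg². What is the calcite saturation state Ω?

Ksp = 10^(−6.40) = 3.981×10^-7
Ω = [Ca²⁺][CO3²⁻]/Ksp = (11.5×10^-3)(0.236×10^-3) / 3.981×10^-7 = 6.82

Ω = 6.82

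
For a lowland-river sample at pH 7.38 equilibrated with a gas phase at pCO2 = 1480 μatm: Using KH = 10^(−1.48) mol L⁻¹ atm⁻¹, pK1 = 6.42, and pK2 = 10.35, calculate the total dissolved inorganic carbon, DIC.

DIC = 0.496 mmol/L

[CO2*] = KH · pCO2 = 10^(−1.48) × 1480×10^-6 = 4.901×10^-5 mol/L
α₀ = 1/(1 + K1/[H⁺] + K1K2/[H⁺]²) = 1/(1 + 10^+0.96 + 10^-2.01) = 0.09872
DIC = [CO2*]/α₀ = 4.901×10^-5 / 0.09872 = 0.496 mmol/L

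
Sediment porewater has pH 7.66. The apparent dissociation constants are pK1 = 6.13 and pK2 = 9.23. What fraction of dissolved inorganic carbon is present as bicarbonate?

α₁ = 0.947

α₁ = 1 / (1 + [H⁺]/K1 + K2/[H⁺]) = 1 / (1 + 10^-1.53 + 10^-1.57)
   = 1 / (1 + 0.029512 + 0.026915) = 1/1.0564 = 0.9466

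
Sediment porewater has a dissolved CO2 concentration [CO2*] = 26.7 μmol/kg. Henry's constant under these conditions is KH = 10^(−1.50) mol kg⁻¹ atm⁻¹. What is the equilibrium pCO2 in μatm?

pCO2 = 844 μatm

KH = 10^(−1.50) = 3.162×10^-2 mol kg⁻¹ atm⁻¹
pCO2 = [CO2*]/KH = 26.7×10^-6 / 3.162×10^-2 = 8.44×10^-4 atm = 844 μatm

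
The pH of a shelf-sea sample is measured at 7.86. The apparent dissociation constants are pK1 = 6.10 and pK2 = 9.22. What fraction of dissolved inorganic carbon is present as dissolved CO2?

α₀ = 0.0164

α₀ = 1 / (1 + K1/[H⁺] + K1K2/[H⁺]²) = 1 / (1 + 10^+1.76 + 10^+0.40)
   = 1 / (1 + 57.544 + 2.5119) = 1/61.056 = 0.01638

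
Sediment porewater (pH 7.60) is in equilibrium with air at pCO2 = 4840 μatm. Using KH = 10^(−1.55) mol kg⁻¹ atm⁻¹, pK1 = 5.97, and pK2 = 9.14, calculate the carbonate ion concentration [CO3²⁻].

[CO3²⁻] = 0.168 mmol/kg

[CO2*] = KH · pCO2 = 10^(−1.55) × 4840×10^-6 = 1.364×10^-4 mol/kg
α₀ = 1/(1 + K1/[H⁺] + K1K2/[H⁺]²) = 1/(1 + 10^+1.63 + 10^+0.09) = 0.02228
DIC = [CO2*]/α₀ = 1.364×10^-4 / 0.02228 = 6.123 mmol/kg
[CO3²⁻] = α₂·DIC; α₂ = 0.02741, so [CO3²⁻] = 0.02741 × 6.123 = 0.168 mmol/kg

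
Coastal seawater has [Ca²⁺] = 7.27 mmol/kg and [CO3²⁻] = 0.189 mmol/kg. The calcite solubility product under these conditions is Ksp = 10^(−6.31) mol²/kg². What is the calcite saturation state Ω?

Ksp = 10^(−6.31) = 4.898×10^-7
Ω = [Ca²⁺][CO3²⁻]/Ksp = (7.27×10^-3)(0.189×10^-3) / 4.898×10^-7 = 2.81

Ω = 2.81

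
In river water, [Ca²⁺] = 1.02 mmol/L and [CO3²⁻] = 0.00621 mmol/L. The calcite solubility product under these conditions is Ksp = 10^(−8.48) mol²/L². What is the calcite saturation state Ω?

Ω = 1.91

Ksp = 10^(−8.48) = 3.311×10^-9
Ω = [Ca²⁺][CO3²⁻]/Ksp = (1.02×10^-3)(0.00621×10^-3) / 3.311×10^-9 = 1.91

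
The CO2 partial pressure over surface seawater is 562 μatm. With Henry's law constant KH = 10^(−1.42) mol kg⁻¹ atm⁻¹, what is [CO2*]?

KH = 10^(−1.42) = 3.802×10^-2 mol kg⁻¹ atm⁻¹
[CO2*] = KH · pCO2 = 3.802×10^-2 × 562×10^-6 atm = 2.14×10^-5 mol/kg

[CO2*] = 21.4 μmol/kg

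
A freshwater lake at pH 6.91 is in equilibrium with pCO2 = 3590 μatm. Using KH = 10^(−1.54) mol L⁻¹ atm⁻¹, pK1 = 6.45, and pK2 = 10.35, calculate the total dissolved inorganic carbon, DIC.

DIC = 0.402 mmol/L

[CO2*] = KH · pCO2 = 10^(−1.54) × 3590×10^-6 = 1.035×10^-4 mol/L
α₀ = 1/(1 + K1/[H⁺] + K1K2/[H⁺]²) = 1/(1 + 10^+0.46 + 10^-2.98) = 0.2574
DIC = [CO2*]/α₀ = 1.035×10^-4 / 0.2574 = 0.402 mmol/L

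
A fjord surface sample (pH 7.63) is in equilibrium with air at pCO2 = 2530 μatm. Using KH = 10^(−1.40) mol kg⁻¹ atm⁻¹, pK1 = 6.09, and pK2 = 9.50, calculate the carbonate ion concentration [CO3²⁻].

[CO2*] = KH · pCO2 = 10^(−1.40) × 2530×10^-6 = 1.007×10^-4 mol/kg
α₀ = 1/(1 + K1/[H⁺] + K1K2/[H⁺]²) = 1/(1 + 10^+1.54 + 10^-0.33) = 0.02767
DIC = [CO2*]/α₀ = 1.007×10^-4 / 0.02767 = 3.640 mmol/kg
[CO3²⁻] = α₂·DIC; α₂ = 0.01294, so [CO3²⁻] = 0.01294 × 3.640 = 0.0471 mmol/kg

[CO3²⁻] = 0.0471 mmol/kg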